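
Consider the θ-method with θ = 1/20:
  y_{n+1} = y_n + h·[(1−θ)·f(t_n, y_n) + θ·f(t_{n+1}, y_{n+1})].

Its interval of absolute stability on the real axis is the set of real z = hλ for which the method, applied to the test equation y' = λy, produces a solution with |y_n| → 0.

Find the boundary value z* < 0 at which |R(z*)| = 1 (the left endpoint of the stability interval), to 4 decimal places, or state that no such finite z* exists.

On y'=λy, z=hλ:
  y_{n+1} = y_n + z·[19/20·y_n + 1/20·y_{n+1}] ⇒ (1 − 1/20z)y_{n+1} = (1 + 19/20z)y_n
  Hence R(z) = (1 + 19/20z)/(1 − 1/20z).

Find x<0 with |R(x)|<1.
x=-1.17: |R|=0.1053
R=−1: 1+19/20x = −1+1/20x ⇒ -9/10x=2 ⇒ x=2/(-9/10)=-2.2222
Confirm numerically:
  x=-1.541: |R|=0.43076 <1
  x=-1.366: |R|=0.27867 <1
  x=-1.113: |R|=0.05433 <1
  x=-0.974: |R|=0.07123 <1
  x=-2.397: |R|=1.14047 >1
  x=-2.344: |R|=1.09810 >1
Stable set (-2.2222, 0).

z* = -2.2222.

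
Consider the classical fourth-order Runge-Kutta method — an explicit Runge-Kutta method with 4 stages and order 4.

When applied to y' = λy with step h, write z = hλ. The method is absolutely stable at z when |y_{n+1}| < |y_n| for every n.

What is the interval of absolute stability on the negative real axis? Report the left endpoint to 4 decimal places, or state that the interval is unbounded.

(-2.7853, 0).

With y'=λy (z=hλ):
  order 4, 4-stage ⇒ R(z)=1+z+z^2/2+z^3/6+z^4/24
  (e.g. R(-1.03)=0.36523, |R|=0.36523)

Need |R(x)|<1, x<0.
x=-1.03: |R|=0.3652
|R(-2.3)|=0.4832 |R(-0.87)|=0.4226 |R(-0.75)|=0.4741
Bisect:
  x_lo=-3.6563 |R|=3.3280  x_hi=-0.2723 |R|=0.7617
  mid=-1.96429 |R|=0.32206 →hi
  mid=-2.81030 |R|=1.03836 →lo
  mid=-2.38729 |R|=0.54805 →hi
  mid=-2.59880 |R|=0.75335 →hi
  mid=-2.70455 |R|=0.88493 →hi
  mid=-2.75742 |R|=0.95879 →hi
  mid=-2.78386 |R|=0.99784 →hi
  mid=-2.79708 |R|=1.01791 →lo
  mid=-2.79047 |R|=1.00783 →lo
  ...
  [-2.78531,-2.78510] ⇒ x*=-2.7853
So |R|<1 on (-2.7853, 0).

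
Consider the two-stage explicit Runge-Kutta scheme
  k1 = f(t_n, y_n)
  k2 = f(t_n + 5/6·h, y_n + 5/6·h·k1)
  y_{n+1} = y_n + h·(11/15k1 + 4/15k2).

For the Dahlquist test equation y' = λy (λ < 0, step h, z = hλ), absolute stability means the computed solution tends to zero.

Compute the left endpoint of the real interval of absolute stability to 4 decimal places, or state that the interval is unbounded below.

On y'=λy, z=hλ:
  k1=λy_n ⇒ h·k1=z·y_n;  k2=λ(1+5/6z)y_n ⇒ h·k2=z(1+5/6z)y_n
  y_{n+1}/y_n = 1 + 11/15z + 4/15z(1+5/6z) = 1 + z + 2/9z²
  ⇒ R(z) = 1 + z + 2/9z².

Need |R(x)|<1, x<0.
x=-0.85: |R|=0.3106
R=1: x+2/9x²=0 ⇒ x=−9/2=-4.5000; min R=1−1/(4·2/9)=-0.1250>−1
Confirm numerically:
  x=-4.141: |R|=0.66964 <1
  x=-4.054: |R|=0.59820 <1
  x=-3.848: |R|=0.44247 <1
  x=-3.702: |R|=0.34351 <1
  x=-4.836: |R|=1.36109 >1
  x=-4.754: |R|=1.26834 >1
Interval (-4.5000, 0).

left endpoint -4.5000.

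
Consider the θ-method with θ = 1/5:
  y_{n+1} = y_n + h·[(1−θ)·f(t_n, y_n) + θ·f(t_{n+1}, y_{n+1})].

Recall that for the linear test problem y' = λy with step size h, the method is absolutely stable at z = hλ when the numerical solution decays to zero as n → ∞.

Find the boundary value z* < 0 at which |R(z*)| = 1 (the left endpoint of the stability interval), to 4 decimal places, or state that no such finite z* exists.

z* = -3.3333.

Set f=λy, z=hλ:
  y_{n+1} = y_n + z·[4/5·y_n + 1/5·y_{n+1}] ⇒ (1 − 1/5z)y_{n+1} = (1 + 4/5z)y_n
  Hence R(z) = (1 + 4/5z)/(1 − 1/5z).

Boundary: |R(x)|=1, x<0.
x=-0.85: |R|=0.2735
R=−1: 1+4/5x = −1+1/5x ⇒ -3/5x=2 ⇒ x=2/(-3/5)=-3.3333
Confirm numerically:
  x=-3.224: |R|=0.96012 <1
  x=-2.470: |R|=0.65328 <1
  x=-2.294: |R|=0.57253 <1
  x=-3.902: |R|=1.19164 >1
  x=-3.480: |R|=1.05189 >1
So |R|<1 on (-3.3333, 0).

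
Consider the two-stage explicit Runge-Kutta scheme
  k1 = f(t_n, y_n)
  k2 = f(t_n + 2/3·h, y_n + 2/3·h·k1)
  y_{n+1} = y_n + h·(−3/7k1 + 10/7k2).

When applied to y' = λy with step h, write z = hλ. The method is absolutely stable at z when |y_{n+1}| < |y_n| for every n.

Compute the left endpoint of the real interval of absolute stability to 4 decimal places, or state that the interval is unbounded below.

With y'=λy (z=hλ):
  k1=λy_n ⇒ h·k1=z·y_n;  k2=λ(1+2/3z)y_n ⇒ h·k2=z(1+2/3z)y_n
  y_{n+1}/y_n = 1 − 3/7z + 10/7z(1+2/3z) = 1 + z + 20/21z²
  so R(z) = 1 + z + 20/21z².

Need |R(x)|<1, x<0.
x=-0.88: |R|=0.8575
R=1: x+20/21x²=0 ⇒ x=−21/20=-1.0500; min R=1−1/(4·20/21)=0.7375>−1
Confirm numerically:
  x=-0.981: |R|=0.93553 <1
  x=-0.711: |R|=0.77045 <1
  x=-0.504: |R|=0.73792 <1
  x=-0.492: |R|=0.73854 <1
  x=-1.404: |R|=1.47335 >1
  x=-1.122: |R|=1.07694 >1
  x=-1.082: |R|=1.03298 >1
Stable set (-1.0500, 0).

z* = -1.0500.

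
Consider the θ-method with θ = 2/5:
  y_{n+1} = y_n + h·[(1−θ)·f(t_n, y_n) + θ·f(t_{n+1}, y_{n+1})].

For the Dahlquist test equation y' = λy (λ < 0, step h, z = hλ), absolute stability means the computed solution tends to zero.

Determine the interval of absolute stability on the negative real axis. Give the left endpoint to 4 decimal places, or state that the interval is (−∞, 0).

(-10.0000, 0).

Set f=λy, z=hλ:
  y_{n+1} = y_n + z·[3/5·y_n + 2/5·y_{n+1}] ⇒ (1 − 2/5z)y_{n+1} = (1 + 3/5z)y_n
  so R(z) = (1 + 3/5z)/(1 − 2/5z).

Solve |R(x)|<1 on ℝ⁻.
x=-1.16: |R|=0.2077
R=−1: 1+3/5x = −1+2/5x ⇒ -1/5x=2 ⇒ x=2/(-1/5)=-10.0000
Confirm numerically:
  x=-9.664: |R|=0.98619 <1
  x=-9.572: |R|=0.98227 <1
  x=-6.878: |R|=0.83355 <1
  x=-4.259: |R|=0.57531 <1
  x=-10.480: |R|=1.01849 >1
  x=-10.430: |R|=1.01663 >1
  x=-10.419: |R|=1.01622 >1
Interval (-10.0000, 0).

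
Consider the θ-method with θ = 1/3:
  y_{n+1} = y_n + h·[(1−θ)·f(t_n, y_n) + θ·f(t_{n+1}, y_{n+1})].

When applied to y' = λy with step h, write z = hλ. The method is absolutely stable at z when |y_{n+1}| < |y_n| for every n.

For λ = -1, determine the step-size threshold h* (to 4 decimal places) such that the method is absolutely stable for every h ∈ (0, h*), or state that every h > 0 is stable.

(-6.0000,0); λ=-1 ⇒ h* = (6)/1 = 6.0000.

Test eqn y'=λy, z=hλ:
  y_{n+1} = y_n + z·[2/3·y_n + 1/3·y_{n+1}] ⇒ (1 − 1/3z)y_{n+1} = (1 + 2/3z)y_n
  so R(z) = (1 + 2/3z)/(1 − 1/3z).

Solve |R(x)|<1 on ℝ⁻.
x=-1.34: |R|=0.0737
R=−1: 1+2/3x = −1+1/3x ⇒ -1/3x=2 ⇒ x=2/(-1/3)=-6.0000
Confirm numerically:
  x=-4.576: |R|=0.81204 <1
  x=-4.566: |R|=0.81047 <1
  x=-4.220: |R|=0.75346 <1
  x=-4.185: |R|=0.74739 <1
  x=-6.191: |R|=1.02078 >1
  x=-6.123: |R|=1.01348 >1
Interval (-6.0000, 0).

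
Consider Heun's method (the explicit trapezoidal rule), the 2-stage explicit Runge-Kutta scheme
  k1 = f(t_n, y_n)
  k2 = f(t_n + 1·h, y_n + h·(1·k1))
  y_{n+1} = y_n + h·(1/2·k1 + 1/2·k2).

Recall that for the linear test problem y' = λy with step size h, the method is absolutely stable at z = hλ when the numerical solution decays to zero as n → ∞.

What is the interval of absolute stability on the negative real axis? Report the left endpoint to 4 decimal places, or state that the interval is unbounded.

Set f=λy, z=hλ:
  order 2, 2-stage ⇒ R(z)=1+z+z^2/2
  (e.g. R(-1.5)=0.62500, |R|=0.62500)

Need |R(x)|<1, x<0.
x=-1.5: |R|=0.6250
|R(-1.1)|=0.5050 |R(-0.96)|=0.5008 |R(-0.95)|=0.5012
Bisect:
  x_lo=-2.7339 |R|=2.0033  x_hi=-0.0686 |R|=0.9338
  mid=-1.40126 |R|=0.58050 →hi
  mid=-2.06759 |R|=1.06988 →lo
  mid=-1.73442 |R|=0.76969 →hi
  mid=-1.90101 |R|=0.90591 →hi
  mid=-1.98430 |R|=0.98442 →hi
  mid=-2.02595 |R|=1.02628 →lo
  mid=-2.00512 |R|=1.00514 →lo
  mid=-1.99471 |R|=0.99473 →hi
  mid=-1.99992 |R|=0.99992 →hi
  mid=-2.00252 |R|=1.00252 →lo
  ...
  [-2.00008,-1.99992] ⇒ x*=-2.0000
Stable set (-2.0000, 0).

z∈(-2.0000,0).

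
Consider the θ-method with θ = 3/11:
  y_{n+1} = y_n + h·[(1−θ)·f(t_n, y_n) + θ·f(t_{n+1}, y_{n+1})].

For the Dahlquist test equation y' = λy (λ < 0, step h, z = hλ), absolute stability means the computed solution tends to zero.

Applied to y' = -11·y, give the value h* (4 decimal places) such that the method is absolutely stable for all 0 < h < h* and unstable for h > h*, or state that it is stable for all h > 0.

(-4.4000,0); λ=-11 ⇒ h* = (22/5)/11 = 0.4000.

With y'=λy (z=hλ):
  y_{n+1} = y_n + z·[8/11·y_n + 3/11·y_{n+1}] ⇒ (1 − 3/11z)y_{n+1} = (1 + 8/11z)y_n
  Hence R(z) = (1 + 8/11z)/(1 − 3/11z).

Find x<0 with |R(x)|<1.
x=-0.5: |R|=0.5600
R=−1: 1+8/11x = −1+3/11x ⇒ -5/11x=2 ⇒ x=2/(-5/11)=-4.4000
Confirm numerically:
  x=-3.797: |R|=0.86535 <1
  x=-3.001: |R|=0.65030 <1
  x=-2.625: |R|=0.52980 <1
  x=-1.818: |R|=0.21539 <1
  x=-4.841: |R|=1.08639 >1
  x=-4.651: |R|=1.05029 >1
  x=-4.611: |R|=1.04248 >1
So |R|<1 on (-4.4000, 0).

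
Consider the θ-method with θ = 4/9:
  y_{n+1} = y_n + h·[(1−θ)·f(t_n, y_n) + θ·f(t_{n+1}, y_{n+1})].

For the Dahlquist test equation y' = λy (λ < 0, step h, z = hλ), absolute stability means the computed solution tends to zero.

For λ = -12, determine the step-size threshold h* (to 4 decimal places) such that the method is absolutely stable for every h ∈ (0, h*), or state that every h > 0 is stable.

(-18.0000,0); λ=-12 ⇒ h* = (18)/12 = 1.5000.

With y'=λy (z=hλ):
  y_{n+1} = y_n + z·[5/9·y_n + 4/9·y_{n+1}] ⇒ (1 − 4/9z)y_{n+1} = (1 + 5/9z)y_n
  Hence R(z) = (1 + 5/9z)/(1 − 4/9z).

Boundary: |R(x)|=1, x<0.
x=-1.08: |R|=0.2703
R=−1: 1+5/9x = −1+4/9x ⇒ -1/9x=2 ⇒ x=2/(-1/9)=-18.0000
Confirm numerically:
  x=-16.358: |R|=0.97794 <1
  x=-12.649: |R|=0.91021 <1
  x=-10.420: |R|=0.85043 <1
  x=-9.355: |R|=0.81377 <1
  x=-18.513: |R|=1.00618 >1
  x=-18.392: |R|=1.00475 >1
Interval (-18.0000, 0).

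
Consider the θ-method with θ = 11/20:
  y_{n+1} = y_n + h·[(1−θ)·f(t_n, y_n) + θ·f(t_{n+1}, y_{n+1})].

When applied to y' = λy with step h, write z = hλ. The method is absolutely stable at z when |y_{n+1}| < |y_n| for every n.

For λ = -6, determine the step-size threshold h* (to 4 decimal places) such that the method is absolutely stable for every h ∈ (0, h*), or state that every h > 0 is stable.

With y'=λy (z=hλ):
  y_{n+1} = y_n + z·[9/20·y_n + 11/20·y_{n+1}] ⇒ (1 − 11/20z)y_{n+1} = (1 + 9/20z)y_n
  Hence R(z) = (1 + 9/20z)/(1 − 11/20z).

Need |R(x)|<1, x<0.
x=-1.62: |R|=0.1433
x=-2: |R|=0.0476
x=-10: |R|=0.5385
x=-100: |R|=0.7857
θ=11/20≥1/2 ⇒ |1+9/20x|<|1−11/20x| ∀x<0 ⇒ interval (−∞,0).

(−∞, 0) — no finite endpoint. Any h>0 works for λ=-6.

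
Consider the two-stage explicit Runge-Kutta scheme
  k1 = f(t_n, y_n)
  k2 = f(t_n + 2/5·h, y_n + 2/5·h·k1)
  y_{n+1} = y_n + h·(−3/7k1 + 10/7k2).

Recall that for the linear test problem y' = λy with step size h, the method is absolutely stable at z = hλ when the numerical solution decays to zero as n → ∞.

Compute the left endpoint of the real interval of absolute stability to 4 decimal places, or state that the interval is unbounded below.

z* = -1.7500.

With y'=λy (z=hλ):
  k1=λy_n ⇒ h·k1=z·y_n;  k2=λ(1+2/5z)y_n ⇒ h·k2=z(1+2/5z)y_n
  y_{n+1}/y_n = 1 − 3/7z + 10/7z(1+2/5z) = 1 + z + 4/7z²
  ⇒ R(z) = 1 + z + 4/7z².

Find x<0 with |R(x)|<1.
x=-0.59: |R|=0.6089
R=1: x+4/7x²=0 ⇒ x=−7/4=-1.7500; min R=1−1/(4·4/7)=0.5625>−1
Confirm numerically:
  x=-1.719: |R|=0.96955 <1
  x=-1.459: |R|=0.75739 <1
  x=-0.815: |R|=0.56456 <1
  x=-1.950: |R|=1.22286 >1
  x=-1.947: |R|=1.21918 >1
  x=-1.802: |R|=1.05355 >1
Interval (-1.7500, 0).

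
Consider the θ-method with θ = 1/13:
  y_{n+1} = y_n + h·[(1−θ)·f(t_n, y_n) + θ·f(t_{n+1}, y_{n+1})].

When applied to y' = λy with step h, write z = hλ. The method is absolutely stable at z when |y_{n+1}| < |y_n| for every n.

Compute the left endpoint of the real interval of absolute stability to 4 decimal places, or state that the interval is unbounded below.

With y'=λy (z=hλ):
  y_{n+1} = y_n + z·[12/13·y_n + 1/13·y_{n+1}] ⇒ (1 − 1/13z)y_{n+1} = (1 + 12/13z)y_n
  R(z) = (1 + 12/13z)/(1 − 1/13z).

Find x<0 with |R(x)|<1.
x=-0.48: |R|=0.5371
R=−1: 1+12/13x = −1+1/13x ⇒ -11/13x=2 ⇒ x=2/(-11/13)=-2.3636
Confirm numerically:
  x=-2.256: |R|=0.92239 <1
  x=-2.017: |R|=0.74609 <1
  x=-1.558: |R|=0.39126 <1
  x=-1.431: |R|=0.28910 <1
  x=-2.899: |R|=1.37040 >1
  x=-2.731: |R|=1.25688 >1
  x=-2.422: |R|=1.04163 >1
So |R|<1 on (-2.3636, 0).

z* = -2.3636.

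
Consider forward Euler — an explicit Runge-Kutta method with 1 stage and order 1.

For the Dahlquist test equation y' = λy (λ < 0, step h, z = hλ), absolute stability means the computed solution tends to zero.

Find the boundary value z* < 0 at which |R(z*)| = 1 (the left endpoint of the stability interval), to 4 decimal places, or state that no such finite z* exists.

left endpoint -2.0000.

Set f=λy, z=hλ:
  order 1, 1-stage ⇒ R(z)=1+z
  (e.g. R(-0.99)=0.01000, |R|=0.01000)

Find x<0 with |R(x)|<1.
x=-0.99: |R|=0.0100
|R(-2.33)|=1.3300 |R(-0.71)|=0.2900 |R(-0.69)|=0.3100
Bisect:
  x_lo=-2.7243 |R|=1.7243  x_hi=-0.2680 |R|=0.7320
  mid=-1.49615 |R|=0.49615 →hi
  mid=-2.11023 |R|=1.11023 →lo
  mid=-1.80319 |R|=0.80319 →hi
  mid=-1.95671 |R|=0.95671 →hi
  mid=-2.03347 |R|=1.03347 →lo
  mid=-1.99509 |R|=0.99509 →hi
  mid=-2.01428 |R|=1.01428 →lo
  mid=-2.00469 |R|=1.00469 →lo
  mid=-1.99989 |R|=0.99989 →hi
  ...
  [-2.00004,-1.99989] ⇒ x*=-2.0000
Interval (-2.0000, 0).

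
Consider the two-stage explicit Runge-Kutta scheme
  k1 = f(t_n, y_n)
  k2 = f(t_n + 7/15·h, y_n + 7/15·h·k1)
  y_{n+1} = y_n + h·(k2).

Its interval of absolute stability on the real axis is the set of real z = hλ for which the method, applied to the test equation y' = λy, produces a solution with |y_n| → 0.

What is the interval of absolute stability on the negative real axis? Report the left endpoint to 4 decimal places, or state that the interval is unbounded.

With y'=λy (z=hλ):
  k1=λy_n ⇒ h·k1=z·y_n;  k2=λ(1+7/15z)y_n ⇒ h·k2=z(1+7/15z)y_n
  y_{n+1}/y_n = 1 + z(1+7/15z) = 1 + z + 7/15z²
  ⇒ R(z) = 1 + z + 7/15z².

Need |R(x)|<1, x<0.
x=-1.1: |R|=0.4647
R=1: x+7/15x²=0 ⇒ x=−15/7=-2.1429; min R=1−1/(4·7/15)=0.4643>−1
Confirm numerically:
  x=-1.578: |R|=0.58404 <1
  x=-1.238: |R|=0.47723 <1
  x=-0.988: |R|=0.46753 <1
  x=-2.691: |R|=1.68836 >1
  x=-2.222: |R|=1.08207 >1
So |R|<1 on (-2.1429, 0).

z∈(-2.1429,0).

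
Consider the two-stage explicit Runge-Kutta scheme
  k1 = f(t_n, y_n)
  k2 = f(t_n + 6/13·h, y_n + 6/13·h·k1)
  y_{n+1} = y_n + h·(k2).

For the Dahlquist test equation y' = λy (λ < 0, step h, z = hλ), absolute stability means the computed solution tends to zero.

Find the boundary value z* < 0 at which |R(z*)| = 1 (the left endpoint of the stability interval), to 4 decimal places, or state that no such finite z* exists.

On y'=λy, z=hλ:
  k1=λy_n ⇒ h·k1=z·y_n;  k2=λ(1+6/13z)y_n ⇒ h·k2=z(1+6/13z)y_n
  y_{n+1}/y_n = 1 + z(1+6/13z) = 1 + z + 6/13z²
  Hence R(z) = 1 + z + 6/13z².

Find x<0 with |R(x)|<1.
x=-1.71: |R|=0.6396
R=1: x+6/13x²=0 ⇒ x=−13/6=-2.1667; min R=1−1/(4·6/13)=0.4583>−1
Confirm numerically:
  x=-1.417: |R|=0.50972 <1
  x=-1.100: |R|=0.45846 <1
  x=-0.909: |R|=0.47236 <1
  x=-2.624: |R|=1.55387 >1
  x=-2.582: |R|=1.49495 >1
Stable set (-2.1667, 0).

z* = -2.1667.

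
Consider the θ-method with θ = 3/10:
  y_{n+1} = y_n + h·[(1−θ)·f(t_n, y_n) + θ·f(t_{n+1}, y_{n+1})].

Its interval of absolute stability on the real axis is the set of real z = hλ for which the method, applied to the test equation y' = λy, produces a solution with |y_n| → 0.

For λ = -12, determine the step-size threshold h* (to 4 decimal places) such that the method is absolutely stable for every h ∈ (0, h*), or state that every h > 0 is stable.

With y'=λy (z=hλ):
  y_{n+1} = y_n + z·[7/10·y_n + 3/10·y_{n+1}] ⇒ (1 − 3/10z)y_{n+1} = (1 + 7/10z)y_n
  ⇒ R(z) = (1 + 7/10z)/(1 − 3/10z).

Solve |R(x)|<1 on ℝ⁻.
x=-0.4: |R|=0.6429
R=−1: 1+7/10x = −1+3/10x ⇒ -2/5x=2 ⇒ x=2/(-2/5)=-5.0000
Confirm numerically:
  x=-3.864: |R|=0.78955 <1
  x=-3.531: |R|=0.71466 <1
  x=-3.440: |R|=0.69291 <1
  x=-3.146: |R|=0.61848 <1
  x=-5.578: |R|=1.08648 >1
  x=-5.258: |R|=1.04004 >1
  x=-5.254: |R|=1.03944 >1
Interval (-5.0000, 0).

(-5.0000,0); λ=-12 ⇒ h* = (5)/12 = 0.4167.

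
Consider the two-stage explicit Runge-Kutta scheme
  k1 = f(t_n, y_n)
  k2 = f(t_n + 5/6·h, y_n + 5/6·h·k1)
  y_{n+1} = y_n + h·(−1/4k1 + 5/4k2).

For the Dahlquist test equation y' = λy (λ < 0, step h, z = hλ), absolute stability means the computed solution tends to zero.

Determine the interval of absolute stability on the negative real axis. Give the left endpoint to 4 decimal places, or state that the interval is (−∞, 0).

Test eqn y'=λy, z=hλ:
  k1=λy_n ⇒ h·k1=z·y_n;  k2=λ(1+5/6z)y_n ⇒ h·k2=z(1+5/6z)y_n
  y_{n+1}/y_n = 1 − 1/4z + 5/4z(1+5/6z) = 1 + z + 25/24z²
  R(z) = 1 + z + 25/24z².

Need |R(x)|<1, x<0.
x=-0.44: |R|=0.7617
R=1: x+25/24x²=0 ⇒ x=−24/25=-0.9600; min R=1−1/(4·25/24)=0.7600>−1
Confirm numerically:
  x=-0.865: |R|=0.91440 <1
  x=-0.838: |R|=0.89350 <1
  x=-0.786: |R|=0.85754 <1
  x=-1.400: |R|=1.64167 >1
  x=-1.233: |R|=1.35063 >1
So |R|<1 on (-0.9600, 0).

z∈(-0.9600,0).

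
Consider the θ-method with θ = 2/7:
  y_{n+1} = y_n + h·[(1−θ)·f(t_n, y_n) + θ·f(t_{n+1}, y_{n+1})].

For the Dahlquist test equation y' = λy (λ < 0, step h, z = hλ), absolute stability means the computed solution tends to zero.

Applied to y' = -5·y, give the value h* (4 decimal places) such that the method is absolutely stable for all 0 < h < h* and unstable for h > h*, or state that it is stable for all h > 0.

(-4.6667,0); λ=-5 ⇒ h* = (14/3)/5 = 0.9333.

With y'=λy (z=hλ):
  y_{n+1} = y_n + z·[5/7·y_n + 2/7·y_{n+1}] ⇒ (1 − 2/7z)y_{n+1} = (1 + 5/7z)y_n
  so R(z) = (1 + 5/7z)/(1 − 2/7z).

Need |R(x)|<1, x<0.
x=-1.21: |R|=0.1008
R=−1: 1+5/7x = −1+2/7x ⇒ -3/7x=2 ⇒ x=2/(-3/7)=-4.6667
Confirm numerically:
  x=-4.168: |R|=0.90245 <1
  x=-3.499: |R|=0.74975 <1
  x=-1.879: |R|=0.22263 <1
  x=-5.168: |R|=1.08676 >1
  x=-4.990: |R|=1.05713 >1
  x=-4.786: |R|=1.02160 >1
Stable set (-4.6667, 0).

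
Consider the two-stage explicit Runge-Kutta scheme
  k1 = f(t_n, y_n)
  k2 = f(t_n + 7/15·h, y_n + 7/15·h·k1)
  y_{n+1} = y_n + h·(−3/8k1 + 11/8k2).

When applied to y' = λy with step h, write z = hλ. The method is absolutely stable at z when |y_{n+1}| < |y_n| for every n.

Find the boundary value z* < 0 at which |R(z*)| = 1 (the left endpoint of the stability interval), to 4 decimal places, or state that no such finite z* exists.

left endpoint -1.5584.

Test eqn y'=λy, z=hλ:
  k1=λy_n ⇒ h·k1=z·y_n;  k2=λ(1+7/15z)y_n ⇒ h·k2=z(1+7/15z)y_n
  y_{n+1}/y_n = 1 − 3/8z + 11/8z(1+7/15z) = 1 + z + 77/120z²
  R(z) = 1 + z + 77/120z².

Solve |R(x)|<1 on ℝ⁻.
x=-0.68: |R|=0.6167
R=1: x+77/120x²=0 ⇒ x=−120/77=-1.5584; min R=1−1/(4·77/120)=0.6104>−1
Confirm numerically:
  x=-1.530: |R|=0.97208 <1
  x=-1.307: |R|=0.78913 <1
  x=-1.052: |R|=0.65814 <1
  x=-1.040: |R|=0.65403 <1
  x=-1.905: |R|=1.42362 >1
  x=-1.741: |R|=1.20394 >1
  x=-1.697: |R|=1.15088 >1
Stable set (-1.5584, 0).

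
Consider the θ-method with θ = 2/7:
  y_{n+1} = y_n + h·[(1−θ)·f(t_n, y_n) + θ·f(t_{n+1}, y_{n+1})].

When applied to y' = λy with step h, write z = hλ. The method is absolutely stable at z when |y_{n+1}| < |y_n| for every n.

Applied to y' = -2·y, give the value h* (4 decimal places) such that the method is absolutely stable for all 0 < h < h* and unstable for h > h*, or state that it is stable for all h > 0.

Test eqn y'=λy, z=hλ:
  y_{n+1} = y_n + z·[5/7·y_n + 2/7·y_{n+1}] ⇒ (1 − 2/7z)y_{n+1} = (1 + 5/7z)y_n
  R(z) = (1 + 5/7z)/(1 − 2/7z).

Boundary: |R(x)|=1, x<0.
x=-1.26: |R|=0.0735
R=−1: 1+5/7x = −1+2/7x ⇒ -3/7x=2 ⇒ x=2/(-3/7)=-4.6667
Confirm numerically:
  x=-4.062: |R|=0.88006 <1
  x=-3.473: |R|=0.74322 <1
  x=-2.644: |R|=0.50618 <1
  x=-5.112: |R|=1.07757 >1
  x=-4.817: |R|=1.02711 >1
So |R|<1 on (-4.6667, 0).

(-4.6667,0); λ=-2 ⇒ h* = (14/3)/2 = 2.3333.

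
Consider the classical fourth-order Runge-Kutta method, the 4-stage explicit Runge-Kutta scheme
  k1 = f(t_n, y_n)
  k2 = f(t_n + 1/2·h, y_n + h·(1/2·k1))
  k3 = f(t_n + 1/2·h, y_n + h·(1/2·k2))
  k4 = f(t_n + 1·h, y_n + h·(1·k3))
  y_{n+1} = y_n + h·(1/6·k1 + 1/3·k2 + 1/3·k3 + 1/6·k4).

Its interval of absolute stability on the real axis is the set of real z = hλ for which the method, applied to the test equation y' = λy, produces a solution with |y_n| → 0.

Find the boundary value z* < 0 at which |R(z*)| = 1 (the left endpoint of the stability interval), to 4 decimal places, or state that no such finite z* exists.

left endpoint -2.7853.

With y'=λy (z=hλ):
  order 4, 4-stage ⇒ R(z)=1+z+z^2/2+z^3/6+z^4/24
  (e.g. R(-0.5)=0.60677, |R|=0.60677)

Find x<0 with |R(x)|<1.
x=-0.5: |R|=0.6068
|R(-2.02)|=0.3402 |R(-1.24)|=0.3095 |R(-1.2)|=0.3184
Bisect:
  x_lo=-3.4361 |R|=2.5142  x_hi=-0.0933 |R|=0.9109
  mid=-1.76473 |R|=0.28054 →hi
  mid=-2.60043 |R|=0.75522 →hi
  mid=-3.01828 |R|=1.41197 →lo
  mid=-2.80935 |R|=1.03688 →lo
  mid=-2.70489 |R|=0.88539 →hi
  mid=-2.75712 |R|=0.95835 →hi
  mid=-2.78324 |R|=0.99690 →hi
  ...
  [-2.78548,-2.78528] ⇒ x*=-2.7853
Interval (-2.7853, 0).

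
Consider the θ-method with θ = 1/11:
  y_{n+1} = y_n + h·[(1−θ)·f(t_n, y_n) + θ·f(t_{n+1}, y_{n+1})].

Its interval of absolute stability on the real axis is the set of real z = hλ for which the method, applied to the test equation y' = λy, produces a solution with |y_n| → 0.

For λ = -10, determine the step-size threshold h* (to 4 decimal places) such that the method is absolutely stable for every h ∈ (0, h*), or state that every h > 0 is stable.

(-2.4444,0); λ=-10 ⇒ h* = (22/9)/10 = 0.2444.

With y'=λy (z=hλ):
  y_{n+1} = y_n + z·[10/11·y_n + 1/11·y_{n+1}] ⇒ (1 − 1/11z)y_{n+1} = (1 + 10/11z)y_n
  Hence R(z) = (1 + 10/11z)/(1 − 1/11z).

Find x<0 with |R(x)|<1.
x=-0.87: |R|=0.1938
R=−1: 1+10/11x = −1+1/11x ⇒ -9/11x=2 ⇒ x=2/(-9/11)=-2.4444
Confirm numerically:
  x=-1.619: |R|=0.41128 <1
  x=-1.533: |R|=0.34549 <1
  x=-1.519: |R|=0.33469 <1
  x=-1.156: |R|=0.04607 <1
  x=-3.000: |R|=1.35714 >1
  x=-2.838: |R|=1.25596 >1
  x=-2.570: |R|=1.08327 >1
Interval (-2.4444, 0).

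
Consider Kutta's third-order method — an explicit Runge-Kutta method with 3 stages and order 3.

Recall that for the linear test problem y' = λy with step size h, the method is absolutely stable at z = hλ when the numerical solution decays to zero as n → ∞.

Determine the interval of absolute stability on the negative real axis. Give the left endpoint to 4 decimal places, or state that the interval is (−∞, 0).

z∈(-2.5127,0).

On y'=λy, z=hλ:
  order 3, 3-stage ⇒ R(z)=1+z+z^2/2+z^3/6
  (e.g. R(-0.63)=0.52678, |R|=0.52678)

Need |R(x)|<1, x<0.
x=-0.63: |R|=0.5268
|R(-2.31)|=0.6963 |R(-2.08)|=0.4166 |R(-1.69)|=0.0664
Bisect:
  x_lo=-3.3431 |R|=2.9822  x_hi=-0.1655 |R|=0.8474
  mid=-1.75430 |R|=0.11535 →hi
  mid=-2.54870 |R|=1.06010 →lo
  mid=-2.15150 |R|=0.49689 →hi
  mid=-2.35010 |R|=0.75187 →hi
  mid=-2.44940 |R|=0.89884 →hi
  mid=-2.49905 |R|=0.97762 →hi
  mid=-2.52387 |R|=1.01839 →lo
  mid=-2.51146 |R|=0.99789 →hi
  mid=-2.51767 |R|=1.00811 →lo
  mid=-2.51456 |R|=1.00299 →lo
  ...
  [-2.51282,-2.51262] ⇒ x*=-2.5127
Stable set (-2.5127, 0).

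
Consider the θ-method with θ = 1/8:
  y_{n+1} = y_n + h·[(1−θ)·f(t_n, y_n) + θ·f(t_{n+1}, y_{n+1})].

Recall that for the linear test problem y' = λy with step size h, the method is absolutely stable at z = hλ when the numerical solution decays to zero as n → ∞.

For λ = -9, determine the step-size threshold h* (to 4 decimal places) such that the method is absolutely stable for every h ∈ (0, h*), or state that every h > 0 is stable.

(-2.6667,0); λ=-9 ⇒ h* = (8/3)/9 = 0.2963.

With y'=λy (z=hλ):
  y_{n+1} = y_n + z·[7/8·y_n + 1/8·y_{n+1}] ⇒ (1 − 1/8z)y_{n+1} = (1 + 7/8z)y_n
  so R(z) = (1 + 7/8z)/(1 − 1/8z).

Boundary: |R(x)|=1, x<0.
x=-0.62: |R|=0.4246
R=−1: 1+7/8x = −1+1/8x ⇒ -3/4x=2 ⇒ x=2/(-3/4)=-2.6667
Confirm numerically:
  x=-1.807: |R|=0.47405 <1
  x=-1.687: |R|=0.39321 <1
  x=-1.653: |R|=0.36994 <1
  x=-3.259: |R|=1.31566 >1
  x=-2.931: |R|=1.14509 >1
  x=-2.905: |R|=1.13113 >1
Stable set (-2.6667, 0).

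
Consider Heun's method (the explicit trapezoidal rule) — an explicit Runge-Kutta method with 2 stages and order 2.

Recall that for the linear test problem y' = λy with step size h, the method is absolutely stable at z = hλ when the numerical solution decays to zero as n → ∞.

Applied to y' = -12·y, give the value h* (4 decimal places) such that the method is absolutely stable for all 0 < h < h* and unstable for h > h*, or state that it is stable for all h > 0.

(-2.0000,0); λ=-12 ⇒ h* = 0.1667.

Test eqn y'=λy, z=hλ:
  order 2, 2-stage ⇒ R(z)=1+z+z^2/2
  (e.g. R(-1.41)=0.58405, |R|=0.58405)

Find x<0 with |R(x)|<1.
x=-1.41: |R|=0.5840
|R(-2.11)|=1.1160 |R(-1.13)|=0.5085 |R(-0.78)|=0.5242
Bisect:
  x_lo=-2.6046 |R|=1.7874  x_hi=-0.3433 |R|=0.7156
  mid=-1.47399 |R|=0.61233 →hi
  mid=-2.03932 |R|=1.04009 →lo
  mid=-1.75665 |R|=0.78626 →hi
  mid=-1.89798 |R|=0.90319 →hi
  mid=-1.96865 |R|=0.96914 →hi
  mid=-2.00398 |R|=1.00399 →lo
  mid=-1.98632 |R|=0.98641 →hi
  mid=-1.99515 |R|=0.99516 →hi
  ...
  [-2.00012,-1.99998] ⇒ x*=-2.0000
Stable set (-2.0000, 0).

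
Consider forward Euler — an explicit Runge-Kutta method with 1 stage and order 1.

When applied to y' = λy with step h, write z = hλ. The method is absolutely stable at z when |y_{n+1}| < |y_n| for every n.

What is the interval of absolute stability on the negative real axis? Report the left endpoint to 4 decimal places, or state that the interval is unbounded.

Set f=λy, z=hλ:
  order 1, 1-stage ⇒ R(z)=1+z
  (e.g. R(-0.95)=0.05000, |R|=0.05000)

Solve |R(x)|<1 on ℝ⁻.
x=-0.95: |R|=0.0500
|R(-1.73)|=0.7300 |R(-1.6)|=0.6000 |R(-0.74)|=0.2600
Bisect:
  x_lo=-2.8238 |R|=1.8238  x_hi=-0.3058 |R|=0.6942
  mid=-1.56477 |R|=0.56477 →hi
  mid=-2.19427 |R|=1.19427 →lo
  mid=-1.87952 |R|=0.87952 →hi
  mid=-2.03689 |R|=1.03689 →lo
  mid=-1.95820 |R|=0.95820 →hi
  mid=-1.99755 |R|=0.99755 →hi
  mid=-2.01722 |R|=1.01722 →lo
  ...
  [-2.00001,-1.99985] ⇒ x*=-2.0000
Interval (-2.0000, 0).

(-2.0000, 0).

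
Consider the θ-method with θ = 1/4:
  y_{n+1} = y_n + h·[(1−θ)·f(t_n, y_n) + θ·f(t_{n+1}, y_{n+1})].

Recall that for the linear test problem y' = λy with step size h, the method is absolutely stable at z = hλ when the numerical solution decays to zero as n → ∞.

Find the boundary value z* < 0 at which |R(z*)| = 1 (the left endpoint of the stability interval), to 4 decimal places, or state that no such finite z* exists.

left endpoint -4.0000.

Set f=λy, z=hλ:
  y_{n+1} = y_n + z·[3/4·y_n + 1/4·y_{n+1}] ⇒ (1 − 1/4z)y_{n+1} = (1 + 3/4z)y_n
  ⇒ R(z) = (1 + 3/4z)/(1 − 1/4z).

Need |R(x)|<1, x<0.
x=-0.78: |R|=0.3473
R=−1: 1+3/4x = −1+1/4x ⇒ -1/2x=2 ⇒ x=2/(-1/2)=-4.0000
Confirm numerically:
  x=-3.489: |R|=0.86353 <1
  x=-3.350: |R|=0.82313 <1
  x=-2.298: |R|=0.45951 <1
  x=-2.043: |R|=0.35231 <1
  x=-4.507: |R|=1.11920 >1
  x=-4.400: |R|=1.09524 >1
  x=-4.352: |R|=1.08429 >1
Stable set (-4.0000, 0).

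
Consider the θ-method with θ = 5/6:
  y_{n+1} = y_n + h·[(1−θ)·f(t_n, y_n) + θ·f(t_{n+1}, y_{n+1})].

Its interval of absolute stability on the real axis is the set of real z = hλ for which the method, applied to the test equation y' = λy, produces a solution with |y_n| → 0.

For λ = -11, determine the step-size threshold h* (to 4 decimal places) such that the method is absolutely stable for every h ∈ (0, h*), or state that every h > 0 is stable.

On y'=λy, z=hλ:
  y_{n+1} = y_n + z·[1/6·y_n + 5/6·y_{n+1}] ⇒ (1 − 5/6z)y_{n+1} = (1 + 1/6z)y_n
  ⇒ R(z) = (1 + 1/6z)/(1 − 5/6z).

Need |R(x)|<1, x<0.
x=-1.34: |R|=0.3669
x=-2: |R|=0.2500
x=-10: |R|=0.0714
x=-100: |R|=0.1858
θ=5/6≥1/2 ⇒ |1+1/6x|<|1−5/6x| ∀x<0 ⇒ stable on all of ℝ⁻.

(−∞, 0) — no finite endpoint. Any h>0 works for λ=-11.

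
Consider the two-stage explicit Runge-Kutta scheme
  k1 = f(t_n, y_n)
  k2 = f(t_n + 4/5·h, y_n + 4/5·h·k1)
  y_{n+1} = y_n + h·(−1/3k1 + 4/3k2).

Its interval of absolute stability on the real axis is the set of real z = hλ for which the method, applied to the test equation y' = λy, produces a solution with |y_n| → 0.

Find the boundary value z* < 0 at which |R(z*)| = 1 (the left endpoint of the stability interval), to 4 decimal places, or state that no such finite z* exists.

left endpoint -0.9375.

Test eqn y'=λy, z=hλ:
  k1=λy_n ⇒ h·k1=z·y_n;  k2=λ(1+4/5z)y_n ⇒ h·k2=z(1+4/5z)y_n
  y_{n+1}/y_n = 1 − 1/3z + 4/3z(1+4/5z) = 1 + z + 16/15z²
  so R(z) = 1 + z + 16/15z².

Need |R(x)|<1, x<0.
x=-1.62: |R|=2.1794
R=1: x+16/15x²=0 ⇒ x=−15/16=-0.9375; min R=1−1/(4·16/15)=0.7656>−1
Confirm numerically:
  x=-0.874: |R|=0.94080 <1
  x=-0.840: |R|=0.91264 <1
  x=-0.688: |R|=0.81690 <1
  x=-0.437: |R|=0.76670 <1
  x=-1.529: |R|=1.96470 >1
  x=-0.996: |R|=1.06215 >1
So |R|<1 on (-0.9375, 0).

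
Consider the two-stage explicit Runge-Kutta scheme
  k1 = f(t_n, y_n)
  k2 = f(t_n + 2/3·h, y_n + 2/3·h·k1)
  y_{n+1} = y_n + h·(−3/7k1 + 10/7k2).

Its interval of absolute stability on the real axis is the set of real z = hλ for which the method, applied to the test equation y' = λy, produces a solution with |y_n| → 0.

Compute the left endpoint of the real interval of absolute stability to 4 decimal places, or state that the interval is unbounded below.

Test eqn y'=λy, z=hλ:
  k1=λy_n ⇒ h·k1=z·y_n;  k2=λ(1+2/3z)y_n ⇒ h·k2=z(1+2/3z)y_n
  y_{n+1}/y_n = 1 − 3/7z + 10/7z(1+2/3z) = 1 + z + 20/21z²
  ⇒ R(z) = 1 + z + 20/21z².

Find x<0 with |R(x)|<1.
x=-0.61: |R|=0.7444
R=1: x+20/21x²=0 ⇒ x=−21/20=-1.0500; min R=1−1/(4·20/21)=0.7375>−1
Confirm numerically:
  x=-0.942: |R|=0.90311 <1
  x=-0.940: |R|=0.90152 <1
  x=-0.774: |R|=0.79655 <1
  x=-1.516: |R|=1.67282 >1
  x=-1.269: |R|=1.26468 >1
Interval (-1.0500, 0).

z* = -1.0500.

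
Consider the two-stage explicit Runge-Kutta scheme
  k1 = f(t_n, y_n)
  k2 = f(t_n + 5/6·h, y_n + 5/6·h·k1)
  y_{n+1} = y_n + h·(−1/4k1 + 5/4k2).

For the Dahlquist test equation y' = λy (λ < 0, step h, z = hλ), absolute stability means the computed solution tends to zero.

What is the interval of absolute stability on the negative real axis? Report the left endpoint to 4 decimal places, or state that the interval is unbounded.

(-0.9600, 0).

Set f=λy, z=hλ:
  k1=λy_n ⇒ h·k1=z·y_n;  k2=λ(1+5/6z)y_n ⇒ h·k2=z(1+5/6z)y_n
  y_{n+1}/y_n = 1 − 1/4z + 5/4z(1+5/6z) = 1 + z + 25/24z²
  so R(z) = 1 + z + 25/24z².

Boundary: |R(x)|=1, x<0.
x=-0.6: |R|=0.7750
R=1: x+25/24x²=0 ⇒ x=−24/25=-0.9600; min R=1−1/(4·25/24)=0.7600>−1
Confirm numerically:
  x=-0.750: |R|=0.83594 <1
  x=-0.715: |R|=0.81753 <1
  x=-0.676: |R|=0.80002 <1
  x=-1.365: |R|=1.57586 >1
  x=-1.340: |R|=1.53042 >1
  x=-1.162: |R|=1.24450 >1
So |R|<1 on (-0.9600, 0).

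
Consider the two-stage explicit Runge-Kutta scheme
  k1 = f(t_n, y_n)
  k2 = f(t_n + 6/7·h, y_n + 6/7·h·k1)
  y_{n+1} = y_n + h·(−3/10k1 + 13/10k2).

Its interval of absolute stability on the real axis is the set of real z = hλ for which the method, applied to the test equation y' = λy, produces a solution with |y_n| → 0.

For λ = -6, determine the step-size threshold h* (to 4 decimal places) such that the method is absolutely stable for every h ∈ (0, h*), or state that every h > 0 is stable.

(-0.8974,0); λ=-6 ⇒ h* = (35/39)/6 = 0.1496.

With y'=λy (z=hλ):
  k1=λy_n ⇒ h·k1=z·y_n;  k2=λ(1+6/7z)y_n ⇒ h·k2=z(1+6/7z)y_n
  y_{n+1}/y_n = 1 − 3/10z + 13/10z(1+6/7z) = 1 + z + 39/35z²
  ⇒ R(z) = 1 + z + 39/35z².

Find x<0 with |R(x)|<1.
x=-0.68: |R|=0.8352
R=1: x+39/35x²=0 ⇒ x=−35/39=-0.8974; min R=1−1/(4·39/35)=0.7756>−1
Confirm numerically:
  x=-0.854: |R|=0.95867 <1
  x=-0.838: |R|=0.94450 <1
  x=-0.729: |R|=0.86318 <1
  x=-1.454: |R|=1.90173 >1
  x=-1.406: |R|=1.79676 >1
  x=-1.167: |R|=1.35053 >1
Interval (-0.8974, 0).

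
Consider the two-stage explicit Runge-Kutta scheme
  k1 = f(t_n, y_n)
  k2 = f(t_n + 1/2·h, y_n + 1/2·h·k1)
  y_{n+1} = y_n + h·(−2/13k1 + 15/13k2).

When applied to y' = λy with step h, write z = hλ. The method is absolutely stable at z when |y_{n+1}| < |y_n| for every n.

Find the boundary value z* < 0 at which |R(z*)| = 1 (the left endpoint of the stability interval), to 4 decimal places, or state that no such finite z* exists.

On y'=λy, z=hλ:
  k1=λy_n ⇒ h·k1=z·y_n;  k2=λ(1+1/2z)y_n ⇒ h·k2=z(1+1/2z)y_n
  y_{n+1}/y_n = 1 − 2/13z + 15/13z(1+1/2z) = 1 + z + 15/26z²
  so R(z) = 1 + z + 15/26z².

Solve |R(x)|<1 on ℝ⁻.
x=-1.08: |R|=0.5929
R=1: x+15/26x²=0 ⇒ x=−26/15=-1.7333; min R=1−1/(4·15/26)=0.5667>−1
Confirm numerically:
  x=-1.565: |R|=0.84801 <1
  x=-1.388: |R|=0.72347 <1
  x=-1.344: |R|=0.69812 <1
  x=-2.219: |R|=1.62175 >1
  x=-1.881: |R|=1.16025 >1
Interval (-1.7333, 0).

z* = -1.7333.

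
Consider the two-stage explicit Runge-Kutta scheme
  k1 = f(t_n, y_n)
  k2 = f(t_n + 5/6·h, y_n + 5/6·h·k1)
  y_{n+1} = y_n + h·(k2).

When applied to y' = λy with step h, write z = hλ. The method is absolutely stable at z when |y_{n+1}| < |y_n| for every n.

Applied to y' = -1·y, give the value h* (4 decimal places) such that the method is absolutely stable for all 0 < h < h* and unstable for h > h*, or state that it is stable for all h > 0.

Test eqn y'=λy, z=hλ:
  k1=λy_n ⇒ h·k1=z·y_n;  k2=λ(1+5/6z)y_n ⇒ h·k2=z(1+5/6z)y_n
  y_{n+1}/y_n = 1 + z(1+5/6z) = 1 + z + 5/6z²
  so R(z) = 1 + z + 5/6z².

Solve |R(x)|<1 on ℝ⁻.
x=-1.76: |R|=1.8213
R=1: x+5/6x²=0 ⇒ x=−6/5=-1.2000; min R=1−1/(4·5/6)=0.7000>−1
Confirm numerically:
  x=-0.996: |R|=0.83068 <1
  x=-0.872: |R|=0.76165 <1
  x=-0.847: |R|=0.75084 <1
  x=-1.738: |R|=1.77920 >1
  x=-1.658: |R|=1.63280 >1
Stable set (-1.2000, 0).

(-1.2000,0); λ=-1 ⇒ h* = (6/5)/1 = 1.2000.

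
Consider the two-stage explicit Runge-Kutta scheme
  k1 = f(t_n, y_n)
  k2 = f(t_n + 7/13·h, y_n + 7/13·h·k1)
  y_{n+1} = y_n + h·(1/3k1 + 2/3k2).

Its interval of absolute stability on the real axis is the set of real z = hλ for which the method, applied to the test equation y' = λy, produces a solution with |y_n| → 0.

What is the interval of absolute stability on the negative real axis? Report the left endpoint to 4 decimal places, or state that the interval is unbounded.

Test eqn y'=λy, z=hλ:
  k1=λy_n ⇒ h·k1=z·y_n;  k2=λ(1+7/13z)y_n ⇒ h·k2=z(1+7/13z)y_n
  y_{n+1}/y_n = 1 + 1/3z + 2/3z(1+7/13z) = 1 + z + 14/39z²
  R(z) = 1 + z + 14/39z².

Find x<0 with |R(x)|<1.
x=-0.8: |R|=0.4297
R=1: x+14/39x²=0 ⇒ x=−39/14=-2.7857; min R=1−1/(4·14/39)=0.3036>−1
Confirm numerically:
  x=-2.146: |R|=0.50719 <1
  x=-1.678: |R|=0.33276 <1
  x=-1.542: |R|=0.31156 <1
  x=-1.329: |R|=0.30504 <1
  x=-3.112: |R|=1.36450 >1
  x=-3.090: |R|=1.33752 >1
Stable set (-2.7857, 0).

(-2.7857, 0).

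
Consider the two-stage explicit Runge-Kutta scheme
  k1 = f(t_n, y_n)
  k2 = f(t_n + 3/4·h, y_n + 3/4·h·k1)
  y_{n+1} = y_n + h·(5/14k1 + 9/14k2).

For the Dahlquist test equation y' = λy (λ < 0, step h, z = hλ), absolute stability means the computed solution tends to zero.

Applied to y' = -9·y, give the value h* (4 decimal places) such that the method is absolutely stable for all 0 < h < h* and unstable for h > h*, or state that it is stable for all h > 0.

Test eqn y'=λy, z=hλ:
  k1=λy_n ⇒ h·k1=z·y_n;  k2=λ(1+3/4z)y_n ⇒ h·k2=z(1+3/4z)y_n
  y_{n+1}/y_n = 1 + 5/14z + 9/14z(1+3/4z) = 1 + z + 27/56z²
  ⇒ R(z) = 1 + z + 27/56z².

Solve |R(x)|<1 on ℝ⁻.
x=-1.46: |R|=0.5677
R=1: x+27/56x²=0 ⇒ x=−56/27=-2.0741; min R=1−1/(4·27/56)=0.4815>−1
Confirm numerically:
  x=-2.010: |R|=0.93791 <1
  x=-1.525: |R|=0.59628 <1
  x=-1.481: |R|=0.57651 <1
  x=-1.475: |R|=0.57396 <1
  x=-2.580: |R|=1.62934 >1
  x=-2.577: |R|=1.62488 >1
  x=-2.235: |R|=1.17341 >1
Stable set (-2.0741, 0).

(-2.0741,0); λ=-9 ⇒ h* = (56/27)/9 = 0.2305.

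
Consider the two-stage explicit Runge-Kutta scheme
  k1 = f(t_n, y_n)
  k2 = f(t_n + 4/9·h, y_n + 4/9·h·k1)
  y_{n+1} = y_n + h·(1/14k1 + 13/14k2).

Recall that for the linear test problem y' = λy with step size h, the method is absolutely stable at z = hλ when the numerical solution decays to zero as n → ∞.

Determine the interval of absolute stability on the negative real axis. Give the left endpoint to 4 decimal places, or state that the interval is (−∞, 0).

Test eqn y'=λy, z=hλ:
  k1=λy_n ⇒ h·k1=z·y_n;  k2=λ(1+4/9z)y_n ⇒ h·k2=z(1+4/9z)y_n
  y_{n+1}/y_n = 1 + 1/14z + 13/14z(1+4/9z) = 1 + z + 26/63z²
  so R(z) = 1 + z + 26/63z².

Need |R(x)|<1, x<0.
x=-0.71: |R|=0.4980
R=1: x+26/63x²=0 ⇒ x=−63/26=-2.4231; min R=1−1/(4·26/63)=0.3942>−1
Confirm numerically:
  x=-2.334: |R|=0.91420 <1
  x=-2.096: |R|=0.71707 <1
  x=-1.462: |R|=0.42012 <1
  x=-1.110: |R|=0.39849 <1
  x=-2.915: |R|=1.59179 >1
  x=-2.612: |R|=1.20365 >1
Stable set (-2.4231, 0).

z∈(-2.4231,0).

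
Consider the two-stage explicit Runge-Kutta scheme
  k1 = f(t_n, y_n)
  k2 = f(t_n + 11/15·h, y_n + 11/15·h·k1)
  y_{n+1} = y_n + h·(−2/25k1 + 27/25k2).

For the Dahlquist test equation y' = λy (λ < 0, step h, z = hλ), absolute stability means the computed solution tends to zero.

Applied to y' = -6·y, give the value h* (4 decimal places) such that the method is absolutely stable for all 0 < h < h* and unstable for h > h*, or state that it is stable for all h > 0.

(-1.2626,0); λ=-6 ⇒ h* = (125/99)/6 = 0.2104.

On y'=λy, z=hλ:
  k1=λy_n ⇒ h·k1=z·y_n;  k2=λ(1+11/15z)y_n ⇒ h·k2=z(1+11/15z)y_n
  y_{n+1}/y_n = 1 − 2/25z + 27/25z(1+11/15z) = 1 + z + 99/125z²
  so R(z) = 1 + z + 99/125z².

Find x<0 with |R(x)|<1.
x=-1.79: |R|=1.7476
R=1: x+99/125x²=0 ⇒ x=−125/99=-1.2626; min R=1−1/(4·99/125)=0.6843>−1
Confirm numerically:
  x=-1.008: |R|=0.79672 <1
  x=-0.978: |R|=0.77954 <1
  x=-0.642: |R|=0.68443 <1
  x=-0.550: |R|=0.68958 <1
  x=-1.637: |R|=1.48538 >1
  x=-1.565: |R|=1.37479 >1
  x=-1.322: |R|=1.06217 >1
So |R|<1 on (-1.2626, 0).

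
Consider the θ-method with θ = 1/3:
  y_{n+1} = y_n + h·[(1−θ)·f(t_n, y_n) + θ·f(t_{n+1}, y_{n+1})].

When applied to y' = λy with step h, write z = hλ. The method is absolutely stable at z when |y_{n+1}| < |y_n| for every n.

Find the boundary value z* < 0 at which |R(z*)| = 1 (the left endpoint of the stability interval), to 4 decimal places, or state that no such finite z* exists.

z* = -6.0000.

Set f=λy, z=hλ:
  y_{n+1} = y_n + z·[2/3·y_n + 1/3·y_{n+1}] ⇒ (1 − 1/3z)y_{n+1} = (1 + 2/3z)y_n
  so R(z) = (1 + 2/3z)/(1 − 1/3z).

Solve |R(x)|<1 on ℝ⁻.
x=-1.02: |R|=0.2388
R=−1: 1+2/3x = −1+1/3x ⇒ -1/3x=2 ⇒ x=2/(-1/3)=-6.0000
Confirm numerically:
  x=-5.568: |R|=0.94958 <1
  x=-3.189: |R|=0.54581 <1
  x=-2.831: |R|=0.45653 <1
  x=-2.502: |R|=0.36423 <1
  x=-6.502: |R|=1.05283 >1
  x=-6.301: |R|=1.03236 >1
  x=-6.224: |R|=1.02428 >1
Stable set (-6.0000, 0).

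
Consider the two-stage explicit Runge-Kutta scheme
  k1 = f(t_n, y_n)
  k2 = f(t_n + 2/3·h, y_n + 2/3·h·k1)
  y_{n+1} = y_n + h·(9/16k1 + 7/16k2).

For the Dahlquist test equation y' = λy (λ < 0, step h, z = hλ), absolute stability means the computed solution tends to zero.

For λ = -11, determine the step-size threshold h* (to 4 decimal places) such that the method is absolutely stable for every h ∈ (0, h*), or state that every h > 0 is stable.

(-3.4286,0); λ=-11 ⇒ h* = (24/7)/11 = 0.3117.

Test eqn y'=λy, z=hλ:
  k1=λy_n ⇒ h·k1=z·y_n;  k2=λ(1+2/3z)y_n ⇒ h·k2=z(1+2/3z)y_n
  y_{n+1}/y_n = 1 + 9/16z + 7/16z(1+2/3z) = 1 + z + 7/24z²
  Hence R(z) = 1 + z + 7/24z².

Boundary: |R(x)|=1, x<0.
x=-1.23: |R|=0.2113
R=1: x+7/24x²=0 ⇒ x=−24/7=-3.4286; min R=1−1/(4·7/24)=0.1429>−1
Confirm numerically:
  x=-3.330: |R|=0.90426 <1
  x=-2.915: |R|=0.56336 <1
  x=-2.612: |R|=0.37791 <1
  x=-2.135: |R|=0.19448 <1
  x=-3.683: |R|=1.27331 >1
  x=-3.481: |R|=1.05323 >1
  x=-3.450: |R|=1.02156 >1
So |R|<1 on (-3.4286, 0).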